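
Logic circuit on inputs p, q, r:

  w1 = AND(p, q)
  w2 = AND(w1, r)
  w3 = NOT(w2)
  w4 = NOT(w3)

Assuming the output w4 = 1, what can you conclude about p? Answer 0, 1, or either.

w4 = NOT(w3) must be 1, so w3 = 0.
w3 = NOT(w2) must be 0, so w2 = 1.
Every assignment with w4 = 1 has p = 1; there are 1 such assignment(s).
  p=1, q=1, r=1

1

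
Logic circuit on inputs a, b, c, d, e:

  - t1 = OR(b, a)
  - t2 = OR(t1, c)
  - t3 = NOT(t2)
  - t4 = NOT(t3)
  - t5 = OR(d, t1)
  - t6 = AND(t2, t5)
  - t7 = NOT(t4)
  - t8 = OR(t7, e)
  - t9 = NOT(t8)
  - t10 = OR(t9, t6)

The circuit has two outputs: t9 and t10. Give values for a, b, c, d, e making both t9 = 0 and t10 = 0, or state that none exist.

Check with a=0, b=0, c=0, d=1, e=0:
t1 = OR(b, a) = OR(0, 0) = 0
t2 = OR(t1, c) = OR(0, 0) = 0
t3 = NOT(t2) = NOT 0 = 1
t4 = NOT(t3) = NOT 1 = 0
t5 = OR(d, t1) = OR(1, 0) = 1
t6 = AND(t2, t5) = AND(0, 1) = 0
t7 = NOT(t4) = NOT 0 = 1
t8 = OR(t7, e) = OR(1, 0) = 1
t9 = NOT(t8) = NOT 1 = 0
t10 = OR(t9, t6) = OR(0, 0) = 0
So t9 = 0 and t10 = 0.

a=0, b=0, c=0, d=1, e=0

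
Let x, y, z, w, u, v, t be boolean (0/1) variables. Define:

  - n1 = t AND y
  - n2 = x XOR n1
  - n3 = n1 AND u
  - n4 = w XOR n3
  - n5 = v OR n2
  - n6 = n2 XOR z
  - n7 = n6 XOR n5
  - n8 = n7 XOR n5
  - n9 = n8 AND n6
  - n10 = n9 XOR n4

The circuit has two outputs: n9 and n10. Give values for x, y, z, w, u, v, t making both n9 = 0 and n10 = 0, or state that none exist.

x=1 y=0 z=1 w=0 u=1 v=1 t=0

Check with x=1 y=0 z=1 w=0 u=1 v=1 t=0:
n1 = t AND y = 0 AND 0 = 0
n2 = x XOR n1 = 1 XOR 0 = 1
n3 = n1 AND u = 0 AND 1 = 0
n4 = w XOR n3 = 0 XOR 0 = 0
n5 = v OR n2 = 1 OR 1 = 1
n6 = n2 XOR z = 1 XOR 1 = 0
n7 = n6 XOR n5 = 0 XOR 1 = 1
n8 = n7 XOR n5 = 1 XOR 1 = 0
n9 = n8 AND n6 = 0 AND 0 = 0
n10 = n9 XOR n4 = 0 XOR 0 = 0
So n9 = 0 and n10 = 0.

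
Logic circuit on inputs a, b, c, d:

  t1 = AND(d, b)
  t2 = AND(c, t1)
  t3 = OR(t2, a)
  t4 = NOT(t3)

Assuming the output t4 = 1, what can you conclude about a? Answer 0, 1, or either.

t4 = NOT(t3) must be 1, so t3 = 0.
t3 = OR(t2, a) must be 0, so both t2 = 0 and a = 0.
t2 = AND(c, t1) must be 0, so at least one of c, t1 is 0.
Every assignment with t4 = 1 has a = 0; there are 7 such assignment(s).

0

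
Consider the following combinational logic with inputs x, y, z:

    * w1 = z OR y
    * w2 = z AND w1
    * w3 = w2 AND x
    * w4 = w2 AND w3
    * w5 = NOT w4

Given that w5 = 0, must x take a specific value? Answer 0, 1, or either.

1

w5 = NOT w4 must be 0, so w4 = 1.
w4 = w2 AND w3 must be 1, so both w2 = 1 and w3 = 1.
w2 = z AND w1 must be 1, so both z = 1 and w1 = 1.
Every assignment with w5 = 0 has x = 1; there are 2 such assignment(s).
  x=1, y=0, z=1
  x=1, y=1, z=1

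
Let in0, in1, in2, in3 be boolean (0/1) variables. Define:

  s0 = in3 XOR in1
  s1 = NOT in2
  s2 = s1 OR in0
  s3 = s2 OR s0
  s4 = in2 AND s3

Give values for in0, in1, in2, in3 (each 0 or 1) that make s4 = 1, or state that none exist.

s4 = in2 AND s3 must be 1, so both in2 = 1 and s3 = 1.
Check with in0=1, in1=1, in2=1, in3=0:
s0 = in3 XOR in1 = 0 XOR 1 = 1
s1 = NOT in2 = NOT 1 = 0
s2 = s1 OR in0 = 0 OR 1 = 1
s3 = s2 OR s0 = 1 OR 1 = 1
s4 = in2 AND s3 = 1 AND 1 = 1
So s4 = 1 as required.

in0=1, in1=1, in2=1, in3=0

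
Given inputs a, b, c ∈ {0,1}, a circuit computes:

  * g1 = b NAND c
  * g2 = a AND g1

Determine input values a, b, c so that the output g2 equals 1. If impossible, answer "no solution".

Check with a=1, b=0, c=1:
g1 = b NAND c = 0 NAND 1 = 1
g2 = a AND g1 = 1 AND 1 = 1
So g2 = 1 as required.

a=1, b=0, c=1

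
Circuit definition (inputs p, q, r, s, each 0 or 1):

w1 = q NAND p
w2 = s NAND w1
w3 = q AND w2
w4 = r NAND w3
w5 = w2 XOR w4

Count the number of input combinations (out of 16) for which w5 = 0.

w5 = w2 XOR w4 must be 0, so w2 and w4 are equal.
Enumerating the 16 input combinations, 7 give w5 = 0 and 9 give w5 = 1.

7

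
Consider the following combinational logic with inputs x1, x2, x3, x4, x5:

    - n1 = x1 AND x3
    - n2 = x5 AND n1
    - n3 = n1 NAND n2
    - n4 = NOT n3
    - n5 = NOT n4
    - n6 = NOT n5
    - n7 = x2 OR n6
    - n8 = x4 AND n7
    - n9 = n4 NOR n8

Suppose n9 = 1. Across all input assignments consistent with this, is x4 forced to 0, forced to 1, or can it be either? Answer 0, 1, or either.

Both values of x4 occur among assignments with n9 = 1:
  x4=0: x1=0, x2=0, x3=0, x4=0, x5=0
  x4=1: x1=0, x2=0, x3=0, x4=1, x5=0

either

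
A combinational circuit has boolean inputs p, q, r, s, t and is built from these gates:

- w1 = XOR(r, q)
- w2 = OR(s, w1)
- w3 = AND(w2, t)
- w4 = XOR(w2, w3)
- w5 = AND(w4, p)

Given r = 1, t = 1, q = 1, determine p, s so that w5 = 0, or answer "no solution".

p=0, s=0

Check with r = 1, t = 1, q = 1 and p=0, s=0:
w1 = XOR(r, q) = XOR(1, 1) = 0
w2 = OR(s, w1) = OR(0, 0) = 0
w3 = AND(w2, t) = AND(0, 1) = 0
w4 = XOR(w2, w3) = XOR(0, 0) = 0
w5 = AND(w4, p) = AND(0, 0) = 0
So w5 = 0.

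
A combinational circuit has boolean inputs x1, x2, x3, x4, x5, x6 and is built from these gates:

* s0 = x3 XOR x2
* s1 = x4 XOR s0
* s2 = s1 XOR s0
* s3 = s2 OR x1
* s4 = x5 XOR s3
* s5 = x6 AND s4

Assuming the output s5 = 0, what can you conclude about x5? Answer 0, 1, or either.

either

Both values of x5 occur among assignments with s5 = 0:
  x5=0: x1=0, x2=0, x3=0, x4=0, x5=0, x6=0
  x5=1: x1=0, x2=0, x3=0, x4=0, x5=1, x6=0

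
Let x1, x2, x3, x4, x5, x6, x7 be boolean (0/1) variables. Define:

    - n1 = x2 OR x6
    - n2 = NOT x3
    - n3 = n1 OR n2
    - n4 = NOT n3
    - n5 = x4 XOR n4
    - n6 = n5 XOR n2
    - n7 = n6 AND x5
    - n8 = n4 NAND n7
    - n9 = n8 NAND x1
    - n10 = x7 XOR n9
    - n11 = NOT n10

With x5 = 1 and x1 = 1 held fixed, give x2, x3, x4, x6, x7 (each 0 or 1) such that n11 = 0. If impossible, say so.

Check with x5 = 1 and x1 = 1 and x2=0, x3=1, x4=1, x6=0, x7=1:
n1 = x2 OR x6 = 0 OR 0 = 0
n2 = NOT x3 = NOT 1 = 0
n3 = n1 OR n2 = 0 OR 0 = 0
n4 = NOT n3 = NOT 0 = 1
n5 = x4 XOR n4 = 1 XOR 1 = 0
n6 = n5 XOR n2 = 0 XOR 0 = 0
n7 = n6 AND x5 = 0 AND 1 = 0
n8 = n4 NAND n7 = 1 NAND 0 = 1
n9 = n8 NAND x1 = 1 NAND 1 = 0
n10 = x7 XOR n9 = 1 XOR 0 = 1
n11 = NOT n10 = NOT 1 = 0
So n11 = 0.

x2=0 x3=1 x4=1 x6=0 x7=1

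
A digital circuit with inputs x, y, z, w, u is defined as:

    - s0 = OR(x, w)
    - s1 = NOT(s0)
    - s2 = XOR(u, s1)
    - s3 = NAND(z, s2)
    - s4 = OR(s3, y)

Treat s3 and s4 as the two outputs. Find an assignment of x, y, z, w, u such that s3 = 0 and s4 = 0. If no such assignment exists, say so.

Check with x=1, y=0, z=1, w=0, u=1:
s0 = OR(x, w) = OR(1, 0) = 1
s1 = NOT(s0) = NOT 1 = 0
s2 = XOR(u, s1) = XOR(1, 0) = 1
s3 = NAND(z, s2) = NAND(1, 1) = 0
s4 = OR(s3, y) = OR(0, 0) = 0
So s3 = 0 and s4 = 0.

x=1, y=0, z=1, w=0, u=1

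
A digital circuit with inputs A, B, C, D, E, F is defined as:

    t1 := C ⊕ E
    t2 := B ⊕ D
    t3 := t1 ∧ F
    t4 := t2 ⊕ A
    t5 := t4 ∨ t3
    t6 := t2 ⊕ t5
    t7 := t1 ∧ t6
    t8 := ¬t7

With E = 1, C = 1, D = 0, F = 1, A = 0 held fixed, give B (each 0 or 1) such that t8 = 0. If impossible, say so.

With E = 1, C = 1, D = 0, F = 1, A = 0 fixed, none of the 2 settings of B give t8 = 0.
For example, with B=1:
t1 = C ⊕ E = 1 ⊕ 1 = 0
t2 = B ⊕ D = 1 ⊕ 0 = 1
t3 = t1 ∧ F = 0 ∧ 1 = 0
t4 = t2 ⊕ A = 1 ⊕ 0 = 1
t5 = t4 ∨ t3 = 1 ∨ 0 = 1
t6 = t2 ⊕ t5 = 1 ⊕ 1 = 0
t7 = t1 ∧ t6 = 0 ∧ 0 = 0
t8 = ¬t7 = ¬0 = 1
giving t8 = 1 ≠ 0.

no solution exists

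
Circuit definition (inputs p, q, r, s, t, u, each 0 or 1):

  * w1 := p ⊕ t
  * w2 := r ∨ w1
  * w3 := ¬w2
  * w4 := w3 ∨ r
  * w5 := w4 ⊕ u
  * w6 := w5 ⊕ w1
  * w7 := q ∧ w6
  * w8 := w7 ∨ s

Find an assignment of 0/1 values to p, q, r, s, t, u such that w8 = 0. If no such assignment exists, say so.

Check with p=0, q=0, r=0, s=0, t=1, u=1:
w1 = p ⊕ t = 0 ⊕ 1 = 1
w2 = r ∨ w1 = 0 ∨ 1 = 1
w3 = ¬w2 = ¬1 = 0
w4 = w3 ∨ r = 0 ∨ 0 = 0
w5 = w4 ⊕ u = 0 ⊕ 1 = 1
w6 = w5 ⊕ w1 = 1 ⊕ 1 = 0
w7 = q ∧ w6 = 0 ∧ 0 = 0
w8 = w7 ∨ s = 0 ∨ 0 = 0
So w8 = 0 as required.

p=0, q=0, r=0, s=0, t=1, u=1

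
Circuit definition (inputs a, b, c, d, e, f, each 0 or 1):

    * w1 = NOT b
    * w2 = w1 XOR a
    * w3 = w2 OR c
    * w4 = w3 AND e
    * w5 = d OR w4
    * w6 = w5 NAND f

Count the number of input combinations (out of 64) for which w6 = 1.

42

w6 = w5 NAND f must be 1, so at least one of w5, f is 0.
Enumerating the 64 input combinations, 42 give w6 = 1 and 22 give w6 = 0.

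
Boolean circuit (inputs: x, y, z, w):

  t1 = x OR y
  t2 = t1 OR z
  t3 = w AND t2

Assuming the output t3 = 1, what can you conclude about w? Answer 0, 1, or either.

t3 = w AND t2 must be 1, so both w = 1 and t2 = 1.
t2 = t1 OR z must be 1, so at least one of t1, z is 1.
Every assignment with t3 = 1 has w = 1; there are 7 such assignment(s).

1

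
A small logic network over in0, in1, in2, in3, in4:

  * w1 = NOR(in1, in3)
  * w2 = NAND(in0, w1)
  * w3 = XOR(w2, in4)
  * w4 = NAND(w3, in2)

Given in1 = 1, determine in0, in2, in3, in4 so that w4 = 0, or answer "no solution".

in0=1 in2=1 in3=1 in4=0

Check with in1 = 1 and in0=1, in2=1, in3=1, in4=0:
w1 = NOR(in1, in3) = NOR(1, 1) = 0
w2 = NAND(in0, w1) = NAND(1, 0) = 1
w3 = XOR(w2, in4) = XOR(1, 0) = 1
w4 = NAND(w3, in2) = NAND(1, 1) = 0
So w4 = 0.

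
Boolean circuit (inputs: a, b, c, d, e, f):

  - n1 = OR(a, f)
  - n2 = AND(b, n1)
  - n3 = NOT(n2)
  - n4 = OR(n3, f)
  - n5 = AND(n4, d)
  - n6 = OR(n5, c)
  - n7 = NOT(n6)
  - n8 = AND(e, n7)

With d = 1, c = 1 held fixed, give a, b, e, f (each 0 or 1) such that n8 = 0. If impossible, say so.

a=1, b=0, e=0, f=1

Check with d = 1, c = 1 and a=1, b=0, e=0, f=1:
n1 = OR(a, f) = OR(1, 1) = 1
n2 = AND(b, n1) = AND(0, 1) = 0
n3 = NOT(n2) = NOT 0 = 1
n4 = OR(n3, f) = OR(1, 1) = 1
n5 = AND(n4, d) = AND(1, 1) = 1
n6 = OR(n5, c) = OR(1, 1) = 1
n7 = NOT(n6) = NOT 1 = 0
n8 = AND(e, n7) = AND(0, 0) = 0
So n8 = 0.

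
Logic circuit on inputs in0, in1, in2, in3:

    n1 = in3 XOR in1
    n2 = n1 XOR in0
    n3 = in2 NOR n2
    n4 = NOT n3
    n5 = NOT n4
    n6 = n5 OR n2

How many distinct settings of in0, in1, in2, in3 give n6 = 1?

n6 = n5 OR n2 must be 1, so at least one of n5, n2 is 1.
Enumerating the 16 input combinations, 12 give n6 = 1 and 4 give n6 = 0.

12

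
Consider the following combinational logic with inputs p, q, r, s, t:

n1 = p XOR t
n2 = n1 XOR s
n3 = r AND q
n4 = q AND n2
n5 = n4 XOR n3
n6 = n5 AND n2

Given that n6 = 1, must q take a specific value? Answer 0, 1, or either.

1

n6 = n5 AND n2 must be 1, so both n5 = 1 and n2 = 1.
Every assignment with n6 = 1 has q = 1; there are 4 such assignment(s).
  p=0, q=1, r=0, s=0, t=1
  p=0, q=1, r=0, s=1, t=0
  p=1, q=1, r=0, s=0, t=0
  p=1, q=1, r=0, s=1, t=1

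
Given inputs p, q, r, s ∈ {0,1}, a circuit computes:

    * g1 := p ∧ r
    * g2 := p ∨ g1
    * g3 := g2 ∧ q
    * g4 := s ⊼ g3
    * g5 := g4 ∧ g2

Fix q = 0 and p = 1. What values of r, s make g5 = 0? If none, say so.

With q = 0 and p = 1 fixed, none of the 4 settings of r, s give g5 = 0.
For example, with r=1, s=0:
g1 = p ∧ r = 1 ∧ 1 = 1
g2 = p ∨ g1 = 1 ∨ 1 = 1
g3 = g2 ∧ q = 1 ∧ 0 = 0
g4 = s ⊼ g3 = 0 ⊼ 0 = 1
g5 = g4 ∧ g2 = 1 ∧ 1 = 1
giving g5 = 1 ≠ 0.

no solution exists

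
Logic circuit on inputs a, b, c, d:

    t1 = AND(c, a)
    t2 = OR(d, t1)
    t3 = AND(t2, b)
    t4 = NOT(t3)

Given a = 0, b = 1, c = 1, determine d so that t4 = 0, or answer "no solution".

d=1

t4 = NOT(t3) must be 0, so t3 = 1.
t3 = AND(t2, b) must be 1, so both t2 = 1 and b = 1.
Check with a = 0, b = 1, c = 1 and d=1:
t1 = AND(c, a) = AND(1, 0) = 0
t2 = OR(d, t1) = OR(1, 0) = 1
t3 = AND(t2, b) = AND(1, 1) = 1
t4 = NOT(t3) = NOT 1 = 0
So t4 = 0.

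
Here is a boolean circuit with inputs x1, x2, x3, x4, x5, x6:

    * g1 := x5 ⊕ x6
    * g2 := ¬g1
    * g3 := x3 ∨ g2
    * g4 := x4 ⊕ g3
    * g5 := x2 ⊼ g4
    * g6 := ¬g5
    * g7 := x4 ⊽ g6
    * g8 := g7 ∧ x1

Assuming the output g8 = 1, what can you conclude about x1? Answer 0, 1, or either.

g8 = g7 ∧ x1 must be 1, so both g7 = 1 and x1 = 1.
g7 = x4 ⊽ g6 must be 1, so both x4 = 0 and g6 = 0.
g6 = ¬g5 must be 0, so g5 = 1.
Every assignment with g8 = 1 has x1 = 1; there are 10 such assignment(s).

1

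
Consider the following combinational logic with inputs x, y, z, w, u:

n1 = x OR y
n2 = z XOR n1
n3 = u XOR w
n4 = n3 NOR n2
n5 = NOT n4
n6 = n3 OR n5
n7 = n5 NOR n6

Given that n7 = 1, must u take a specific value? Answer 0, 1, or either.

either

Both values of u occur among assignments with n7 = 1:
  u=0: x=0, y=0, z=0, w=0, u=0
  u=1: x=0, y=0, z=0, w=1, u=1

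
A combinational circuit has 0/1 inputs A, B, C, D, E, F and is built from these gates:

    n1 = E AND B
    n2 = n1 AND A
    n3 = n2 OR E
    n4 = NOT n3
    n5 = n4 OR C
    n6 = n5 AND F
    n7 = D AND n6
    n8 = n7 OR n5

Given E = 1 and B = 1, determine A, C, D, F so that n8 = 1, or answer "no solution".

A=1 C=1 D=0 F=1

n8 = n7 OR n5 must be 1, so at least one of n7, n5 is 1.
Check with E = 1 and B = 1 and A=1, C=1, D=0, F=1:
n1 = E AND B = 1 AND 1 = 1
n2 = n1 AND A = 1 AND 1 = 1
n3 = n2 OR E = 1 OR 1 = 1
n4 = NOT n3 = NOT 1 = 0
n5 = n4 OR C = 0 OR 1 = 1
n6 = n5 AND F = 1 AND 1 = 1
n7 = D AND n6 = 0 AND 1 = 0
n8 = n7 OR n5 = 0 OR 1 = 1
So n8 = 1.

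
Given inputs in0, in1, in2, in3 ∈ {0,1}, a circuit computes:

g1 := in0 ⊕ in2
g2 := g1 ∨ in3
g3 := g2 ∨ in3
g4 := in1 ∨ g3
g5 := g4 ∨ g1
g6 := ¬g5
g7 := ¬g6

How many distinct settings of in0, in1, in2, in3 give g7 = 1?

g7 = ¬g6 must be 1, so g6 = 0.
g6 = ¬g5 must be 0, so g5 = 1.
Enumerating the 16 input combinations, 14 give g7 = 1 and 2 give g7 = 0.

14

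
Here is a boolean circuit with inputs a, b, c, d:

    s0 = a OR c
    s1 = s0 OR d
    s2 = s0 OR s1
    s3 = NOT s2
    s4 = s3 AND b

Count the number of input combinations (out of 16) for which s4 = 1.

1

s4 = s3 AND b must be 1, so both s3 = 1 and b = 1.
Satisfying assignments:
  a=0, b=1, c=0, d=0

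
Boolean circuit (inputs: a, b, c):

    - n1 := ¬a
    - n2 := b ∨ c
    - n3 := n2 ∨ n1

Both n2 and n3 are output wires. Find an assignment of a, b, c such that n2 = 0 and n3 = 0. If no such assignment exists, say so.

a=1, b=0, c=0

Check with a=1, b=0, c=0:
n1 = ¬a = ¬1 = 0
n2 = b ∨ c = 0 ∨ 0 = 0
n3 = n2 ∨ n1 = 0 ∨ 0 = 0
So n2 = 0 and n3 = 0.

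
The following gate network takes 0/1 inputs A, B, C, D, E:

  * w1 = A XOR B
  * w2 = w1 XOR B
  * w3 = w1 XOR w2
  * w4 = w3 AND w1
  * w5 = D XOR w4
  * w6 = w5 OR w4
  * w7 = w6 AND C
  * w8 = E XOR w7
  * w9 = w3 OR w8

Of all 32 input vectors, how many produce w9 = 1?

24

w9 = w3 OR w8 must be 1, so at least one of w3, w8 is 1.
Enumerating the 32 input combinations, 24 give w9 = 1 and 8 give w9 = 0.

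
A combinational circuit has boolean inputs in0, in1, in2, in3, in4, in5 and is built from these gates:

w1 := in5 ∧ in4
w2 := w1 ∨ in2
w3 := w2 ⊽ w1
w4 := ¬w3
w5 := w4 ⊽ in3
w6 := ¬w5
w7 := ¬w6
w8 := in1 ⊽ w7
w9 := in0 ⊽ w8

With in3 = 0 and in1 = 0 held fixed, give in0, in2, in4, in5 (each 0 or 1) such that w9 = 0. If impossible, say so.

in0=0, in2=1, in4=1, in5=0

w9 = in0 ⊽ w8 must be 0, so at least one of in0, w8 is 1.
Check with in3 = 0 and in1 = 0 and in0=0, in2=1, in4=1, in5=0:
w1 = in5 ∧ in4 = 0 ∧ 1 = 0
w2 = w1 ∨ in2 = 0 ∨ 1 = 1
w3 = w2 ⊽ w1 = 1 ⊽ 0 = 0
w4 = ¬w3 = ¬0 = 1
w5 = w4 ⊽ in3 = 1 ⊽ 0 = 0
w6 = ¬w5 = ¬0 = 1
w7 = ¬w6 = ¬1 = 0
w8 = in1 ⊽ w7 = 0 ⊽ 0 = 1
w9 = in0 ⊽ w8 = 0 ⊽ 1 = 0
So w9 = 0.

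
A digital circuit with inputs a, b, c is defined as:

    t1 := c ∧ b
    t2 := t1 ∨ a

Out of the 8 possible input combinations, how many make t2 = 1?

5

t2 = t1 ∨ a must be 1, so at least one of t1, a is 1.
Enumerating the 8 input combinations, 5 give t2 = 1 and 3 give t2 = 0.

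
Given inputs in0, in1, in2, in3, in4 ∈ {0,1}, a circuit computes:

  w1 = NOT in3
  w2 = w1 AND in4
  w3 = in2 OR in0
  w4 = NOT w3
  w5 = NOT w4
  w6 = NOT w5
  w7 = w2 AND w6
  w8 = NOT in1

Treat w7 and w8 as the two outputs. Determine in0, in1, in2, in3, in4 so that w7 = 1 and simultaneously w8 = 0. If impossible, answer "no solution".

in0=0 in1=1 in2=0 in3=0 in4=1

Check with in0=0 in1=1 in2=0 in3=0 in4=1:
w1 = NOT in3 = NOT 0 = 1
w2 = w1 AND in4 = 1 AND 1 = 1
w3 = in2 OR in0 = 0 OR 0 = 0
w4 = NOT w3 = NOT 0 = 1
w5 = NOT w4 = NOT 1 = 0
w6 = NOT w5 = NOT 0 = 1
w7 = w2 AND w6 = 1 AND 1 = 1
w8 = NOT in1 = NOT 1 = 0
So w7 = 1 and w8 = 0.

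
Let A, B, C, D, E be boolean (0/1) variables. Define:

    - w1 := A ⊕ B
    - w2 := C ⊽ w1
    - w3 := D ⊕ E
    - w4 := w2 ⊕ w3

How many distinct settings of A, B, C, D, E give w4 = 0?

w4 = w2 ⊕ w3 must be 0, so w2 and w3 are equal.
Enumerating the 32 input combinations, 16 give w4 = 0 and 16 give w4 = 1.

16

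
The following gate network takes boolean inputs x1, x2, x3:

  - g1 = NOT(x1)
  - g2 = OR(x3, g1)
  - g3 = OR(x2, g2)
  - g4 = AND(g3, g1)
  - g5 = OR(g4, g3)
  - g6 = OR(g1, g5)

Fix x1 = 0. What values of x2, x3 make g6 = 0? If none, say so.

With x1 = 0 fixed, none of the 4 settings of x2, x3 give g6 = 0.
For example, with x2=0, x3=0:
g1 = NOT(x1) = NOT 0 = 1
g2 = OR(x3, g1) = OR(0, 1) = 1
g3 = OR(x2, g2) = OR(0, 1) = 1
g4 = AND(g3, g1) = AND(1, 1) = 1
g5 = OR(g4, g3) = OR(1, 1) = 1
g6 = OR(g1, g5) = OR(1, 1) = 1
giving g6 = 1 ≠ 0.

no solution exists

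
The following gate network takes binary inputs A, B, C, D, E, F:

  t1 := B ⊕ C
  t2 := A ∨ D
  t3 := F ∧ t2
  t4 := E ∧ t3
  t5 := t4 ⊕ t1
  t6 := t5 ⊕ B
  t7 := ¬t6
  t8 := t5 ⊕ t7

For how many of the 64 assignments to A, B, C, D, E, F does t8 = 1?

t8 = t5 ⊕ t7 must be 1, so t5 and t7 differ.
Enumerating the 64 input combinations, 32 give t8 = 1 and 32 give t8 = 0.

32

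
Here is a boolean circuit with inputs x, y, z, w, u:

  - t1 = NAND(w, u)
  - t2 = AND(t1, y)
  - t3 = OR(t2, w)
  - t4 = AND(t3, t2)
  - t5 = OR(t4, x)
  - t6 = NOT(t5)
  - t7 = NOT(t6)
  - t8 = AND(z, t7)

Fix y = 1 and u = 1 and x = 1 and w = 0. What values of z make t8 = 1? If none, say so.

t8 = AND(z, t7) must be 1, so both z = 1 and t7 = 1.
Check with y = 1 and u = 1 and x = 1 and w = 0 and z=1:
t1 = NAND(w, u) = NAND(0, 1) = 1
t2 = AND(t1, y) = AND(1, 1) = 1
t3 = OR(t2, w) = OR(1, 0) = 1
t4 = AND(t3, t2) = AND(1, 1) = 1
t5 = OR(t4, x) = OR(1, 1) = 1
t6 = NOT(t5) = NOT 1 = 0
t7 = NOT(t6) = NOT 0 = 1
t8 = AND(z, t7) = AND(1, 1) = 1
So t8 = 1.

z=1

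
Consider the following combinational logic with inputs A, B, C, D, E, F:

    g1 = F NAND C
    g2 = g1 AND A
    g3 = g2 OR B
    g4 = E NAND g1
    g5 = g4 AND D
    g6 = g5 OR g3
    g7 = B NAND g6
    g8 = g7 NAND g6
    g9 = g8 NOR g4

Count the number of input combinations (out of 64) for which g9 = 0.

g9 = g8 NOR g4 must be 0, so at least one of g8, g4 is 1.
Enumerating the 64 input combinations, 58 give g9 = 0 and 6 give g9 = 1.

58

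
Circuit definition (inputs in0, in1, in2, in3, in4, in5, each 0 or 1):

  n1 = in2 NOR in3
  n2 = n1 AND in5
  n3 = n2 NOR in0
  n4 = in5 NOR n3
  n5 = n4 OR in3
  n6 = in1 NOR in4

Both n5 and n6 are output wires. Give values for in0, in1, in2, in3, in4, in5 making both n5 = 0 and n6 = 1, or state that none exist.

Check with in0=0, in1=0, in2=0, in3=0, in4=0, in5=1:
n1 = in2 NOR in3 = 0 NOR 0 = 1
n2 = n1 AND in5 = 1 AND 1 = 1
n3 = n2 NOR in0 = 1 NOR 0 = 0
n4 = in5 NOR n3 = 1 NOR 0 = 0
n5 = n4 OR in3 = 0 OR 0 = 0
n6 = in1 NOR in4 = 0 NOR 0 = 1
So n5 = 0 and n6 = 1.

in0=0, in1=0, in2=0, in3=0, in4=0, in5=1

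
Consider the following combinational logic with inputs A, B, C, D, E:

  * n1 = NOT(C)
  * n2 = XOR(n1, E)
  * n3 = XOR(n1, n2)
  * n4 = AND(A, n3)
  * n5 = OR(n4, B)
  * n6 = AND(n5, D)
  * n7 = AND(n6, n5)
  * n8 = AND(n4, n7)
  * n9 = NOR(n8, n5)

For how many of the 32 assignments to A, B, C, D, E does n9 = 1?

12

n9 = NOR(n8, n5) must be 1, so both n8 = 0 and n5 = 0.
n8 = AND(n4, n7) must be 0, so at least one of n4, n7 is 0.
Enumerating the 32 input combinations, 12 give n9 = 1 and 20 give n9 = 0.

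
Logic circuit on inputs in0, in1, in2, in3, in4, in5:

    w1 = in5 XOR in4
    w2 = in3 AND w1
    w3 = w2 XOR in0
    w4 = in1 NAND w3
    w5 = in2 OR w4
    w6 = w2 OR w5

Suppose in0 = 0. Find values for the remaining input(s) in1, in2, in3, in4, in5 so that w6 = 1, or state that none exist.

w6 = w2 OR w5 must be 1, so at least one of w2, w5 is 1.
Check with in0 = 0 and in1=0, in2=0, in3=0, in4=0, in5=0:
w1 = in5 XOR in4 = 0 XOR 0 = 0
w2 = in3 AND w1 = 0 AND 0 = 0
w3 = w2 XOR in0 = 0 XOR 0 = 0
w4 = in1 NAND w3 = 0 NAND 0 = 1
w5 = in2 OR w4 = 0 OR 1 = 1
w6 = w2 OR w5 = 0 OR 1 = 1
So w6 = 1.

in1=0, in2=0, in3=0, in4=0, in5=0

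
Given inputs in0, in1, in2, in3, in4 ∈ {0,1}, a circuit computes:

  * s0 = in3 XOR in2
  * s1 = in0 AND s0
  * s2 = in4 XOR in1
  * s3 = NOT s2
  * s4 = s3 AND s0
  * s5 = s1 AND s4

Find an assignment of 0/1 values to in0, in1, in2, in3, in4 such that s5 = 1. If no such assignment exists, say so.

Check with in0=1, in1=0, in2=0, in3=1, in4=0:
s0 = in3 XOR in2 = 1 XOR 0 = 1
s1 = in0 AND s0 = 1 AND 1 = 1
s2 = in4 XOR in1 = 0 XOR 0 = 0
s3 = NOT s2 = NOT 0 = 1
s4 = s3 AND s0 = 1 AND 1 = 1
s5 = s1 AND s4 = 1 AND 1 = 1
So s5 = 1 as required.

in0=1, in1=0, in2=0, in3=1, in4=0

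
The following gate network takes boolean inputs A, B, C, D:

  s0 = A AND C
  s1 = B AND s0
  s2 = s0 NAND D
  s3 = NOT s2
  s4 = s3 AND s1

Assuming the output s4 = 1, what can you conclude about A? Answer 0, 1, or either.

s4 = s3 AND s1 must be 1, so both s3 = 1 and s1 = 1.
Every assignment with s4 = 1 has A = 1; there are 1 such assignment(s).
  A=1, B=1, C=1, D=1

1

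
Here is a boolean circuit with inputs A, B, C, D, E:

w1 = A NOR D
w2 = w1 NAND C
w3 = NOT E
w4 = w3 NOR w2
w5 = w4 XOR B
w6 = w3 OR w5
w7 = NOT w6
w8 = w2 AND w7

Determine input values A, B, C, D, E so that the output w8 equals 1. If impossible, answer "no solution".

w8 = w2 AND w7 must be 1, so both w2 = 1 and w7 = 1.
w2 = w1 NAND C must be 1, so at least one of w1, C is 0.
w7 = NOT w6 must be 1, so w6 = 0.
Check with A=1, B=0, C=1, D=0, E=1:
w1 = A NOR D = 1 NOR 0 = 0
w2 = w1 NAND C = 0 NAND 1 = 1
w3 = NOT E = NOT 1 = 0
w4 = w3 NOR w2 = 0 NOR 1 = 0
w5 = w4 XOR B = 0 XOR 0 = 0
w6 = w3 OR w5 = 0 OR 0 = 0
w7 = NOT w6 = NOT 0 = 1
w8 = w2 AND w7 = 1 AND 1 = 1
So w8 = 1 as required.

A=1, B=0, C=1, D=0, E=1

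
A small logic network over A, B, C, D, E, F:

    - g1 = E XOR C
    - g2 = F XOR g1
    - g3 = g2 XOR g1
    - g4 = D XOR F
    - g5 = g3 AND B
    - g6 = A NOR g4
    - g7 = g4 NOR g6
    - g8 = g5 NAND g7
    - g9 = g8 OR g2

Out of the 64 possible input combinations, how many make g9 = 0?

2

g9 = g8 OR g2 must be 0, so both g8 = 0 and g2 = 0.
g8 = g5 NAND g7 must be 0, so both g5 = 1 and g7 = 1.
Enumerating the 64 input combinations, 2 give g9 = 0 and 62 give g9 = 1.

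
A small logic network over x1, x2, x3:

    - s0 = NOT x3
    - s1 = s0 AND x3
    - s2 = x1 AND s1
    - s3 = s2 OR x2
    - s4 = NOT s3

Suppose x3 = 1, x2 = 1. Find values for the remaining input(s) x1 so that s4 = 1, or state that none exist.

no solution exists

With x3 = 1, x2 = 1 fixed, none of the 2 settings of x1 give s4 = 1.
For example, with x1=1:
s0 = NOT x3 = NOT 1 = 0
s1 = s0 AND x3 = 0 AND 1 = 0
s2 = x1 AND s1 = 1 AND 0 = 0
s3 = s2 OR x2 = 0 OR 1 = 1
s4 = NOT s3 = NOT 1 = 0
giving s4 = 0 ≠ 1.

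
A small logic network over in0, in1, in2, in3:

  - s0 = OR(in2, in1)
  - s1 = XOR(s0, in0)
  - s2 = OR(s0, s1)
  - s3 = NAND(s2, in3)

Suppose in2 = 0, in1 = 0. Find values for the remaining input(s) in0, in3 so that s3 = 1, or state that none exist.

Check with in2 = 0, in1 = 0 and in0=0, in3=0:
s0 = OR(in2, in1) = OR(0, 0) = 0
s1 = XOR(s0, in0) = XOR(0, 0) = 0
s2 = OR(s0, s1) = OR(0, 0) = 0
s3 = NAND(s2, in3) = NAND(0, 0) = 1
So s3 = 1.

in0=0, in3=0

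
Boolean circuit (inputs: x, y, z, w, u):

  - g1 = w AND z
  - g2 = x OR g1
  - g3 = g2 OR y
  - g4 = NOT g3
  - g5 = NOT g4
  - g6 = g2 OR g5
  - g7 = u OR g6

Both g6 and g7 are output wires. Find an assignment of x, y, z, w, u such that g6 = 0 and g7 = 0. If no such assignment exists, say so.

x=0, y=0, z=0, w=1, u=0

Check with x=0, y=0, z=0, w=1, u=0:
g1 = w AND z = 1 AND 0 = 0
g2 = x OR g1 = 0 OR 0 = 0
g3 = g2 OR y = 0 OR 0 = 0
g4 = NOT g3 = NOT 0 = 1
g5 = NOT g4 = NOT 1 = 0
g6 = g2 OR g5 = 0 OR 0 = 0
g7 = u OR g6 = 0 OR 0 = 0
So g6 = 0 and g7 = 0.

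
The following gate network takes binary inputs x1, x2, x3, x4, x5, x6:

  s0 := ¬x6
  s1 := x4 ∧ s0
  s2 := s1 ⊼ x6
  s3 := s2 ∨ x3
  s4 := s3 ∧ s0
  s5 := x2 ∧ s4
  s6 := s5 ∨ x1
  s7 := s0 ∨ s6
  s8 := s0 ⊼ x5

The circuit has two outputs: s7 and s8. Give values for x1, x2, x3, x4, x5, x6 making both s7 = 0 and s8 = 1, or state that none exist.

x1=0, x2=0, x3=1, x4=1, x5=0, x6=1

Check with x1=0, x2=0, x3=1, x4=1, x5=0, x6=1:
s0 = ¬x6 = ¬1 = 0
s1 = x4 ∧ s0 = 1 ∧ 0 = 0
s2 = s1 ⊼ x6 = 0 ⊼ 1 = 1
s3 = s2 ∨ x3 = 1 ∨ 1 = 1
s4 = s3 ∧ s0 = 1 ∧ 0 = 0
s5 = x2 ∧ s4 = 0 ∧ 0 = 0
s6 = s5 ∨ x1 = 0 ∨ 0 = 0
s7 = s0 ∨ s6 = 0 ∨ 0 = 0
s8 = s0 ⊼ x5 = 0 ⊼ 0 = 1
So s7 = 0 and s8 = 1.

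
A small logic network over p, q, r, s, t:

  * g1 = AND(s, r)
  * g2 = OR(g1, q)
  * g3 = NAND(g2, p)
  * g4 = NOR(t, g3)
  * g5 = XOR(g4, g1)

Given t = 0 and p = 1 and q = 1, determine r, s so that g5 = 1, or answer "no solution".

g5 = XOR(g4, g1) must be 1, so g4 and g1 differ.
Check with t = 0 and p = 1 and q = 1 and r=0, s=1:
g1 = AND(s, r) = AND(1, 0) = 0
g2 = OR(g1, q) = OR(0, 1) = 1
g3 = NAND(g2, p) = NAND(1, 1) = 0
g4 = NOR(t, g3) = NOR(0, 0) = 1
g5 = XOR(g4, g1) = XOR(1, 0) = 1
So g5 = 1.

r=0, s=1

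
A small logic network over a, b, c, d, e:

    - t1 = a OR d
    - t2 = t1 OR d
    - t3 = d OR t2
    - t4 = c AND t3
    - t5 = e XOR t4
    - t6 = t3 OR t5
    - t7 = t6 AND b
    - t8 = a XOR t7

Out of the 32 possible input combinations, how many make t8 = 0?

t8 = a XOR t7 must be 0, so a and t7 are equal.
Enumerating the 32 input combinations, 18 give t8 = 0 and 14 give t8 = 1.

18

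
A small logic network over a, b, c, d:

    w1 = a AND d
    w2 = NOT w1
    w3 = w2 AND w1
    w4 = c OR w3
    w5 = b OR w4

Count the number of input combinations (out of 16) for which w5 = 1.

w5 = b OR w4 must be 1, so at least one of b, w4 is 1.
Enumerating the 16 input combinations, 12 give w5 = 1 and 4 give w5 = 0.

12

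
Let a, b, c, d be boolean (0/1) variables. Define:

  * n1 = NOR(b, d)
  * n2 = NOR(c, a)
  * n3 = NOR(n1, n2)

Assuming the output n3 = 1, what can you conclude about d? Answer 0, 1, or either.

Both values of d occur among assignments with n3 = 1:
  d=0: a=0, b=1, c=1, d=0
  d=1: a=0, b=0, c=1, d=1

either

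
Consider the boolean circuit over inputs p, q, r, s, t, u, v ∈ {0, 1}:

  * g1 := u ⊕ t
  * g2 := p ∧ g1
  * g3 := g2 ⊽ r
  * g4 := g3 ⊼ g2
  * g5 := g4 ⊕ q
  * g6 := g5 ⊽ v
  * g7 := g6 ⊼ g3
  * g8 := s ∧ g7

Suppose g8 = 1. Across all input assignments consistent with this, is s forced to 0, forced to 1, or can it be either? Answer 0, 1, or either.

g8 = s ∧ g7 must be 1, so both s = 1 and g7 = 1.
Every assignment with g8 = 1 has s = 1; there are 58 such assignment(s).

1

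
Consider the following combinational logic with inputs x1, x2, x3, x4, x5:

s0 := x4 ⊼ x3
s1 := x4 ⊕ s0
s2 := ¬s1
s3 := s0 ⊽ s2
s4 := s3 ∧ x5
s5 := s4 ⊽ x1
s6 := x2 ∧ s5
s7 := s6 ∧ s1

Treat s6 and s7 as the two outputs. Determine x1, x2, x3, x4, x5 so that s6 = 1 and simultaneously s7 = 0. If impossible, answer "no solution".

x1=0, x2=1, x3=0, x4=1, x5=1

Check with x1=0, x2=1, x3=0, x4=1, x5=1:
s0 = x4 ⊼ x3 = 1 ⊼ 0 = 1
s1 = x4 ⊕ s0 = 1 ⊕ 1 = 0
s2 = ¬s1 = ¬0 = 1
s3 = s0 ⊽ s2 = 1 ⊽ 1 = 0
s4 = s3 ∧ x5 = 0 ∧ 1 = 0
s5 = s4 ⊽ x1 = 0 ⊽ 0 = 1
s6 = x2 ∧ s5 = 1 ∧ 1 = 1
s7 = s6 ∧ s1 = 1 ∧ 0 = 0
So s6 = 1 and s7 = 0.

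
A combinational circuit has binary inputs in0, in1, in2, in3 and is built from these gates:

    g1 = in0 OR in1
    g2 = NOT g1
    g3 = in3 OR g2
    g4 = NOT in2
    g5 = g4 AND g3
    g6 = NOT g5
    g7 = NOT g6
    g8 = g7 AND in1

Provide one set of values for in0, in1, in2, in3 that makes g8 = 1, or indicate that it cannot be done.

g8 = g7 AND in1 must be 1, so both g7 = 1 and in1 = 1.
Check with in0=1, in1=1, in2=0, in3=1:
g1 = in0 OR in1 = 1 OR 1 = 1
g2 = NOT g1 = NOT 1 = 0
g3 = in3 OR g2 = 1 OR 0 = 1
g4 = NOT in2 = NOT 0 = 1
g5 = g4 AND g3 = 1 AND 1 = 1
g6 = NOT g5 = NOT 1 = 0
g7 = NOT g6 = NOT 0 = 1
g8 = g7 AND in1 = 1 AND 1 = 1
So g8 = 1 as required.

in0=1, in1=1, in2=0, in3=1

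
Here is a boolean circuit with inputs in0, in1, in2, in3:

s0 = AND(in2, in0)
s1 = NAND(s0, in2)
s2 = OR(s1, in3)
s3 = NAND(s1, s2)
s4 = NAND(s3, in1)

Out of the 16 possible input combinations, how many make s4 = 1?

s4 = NAND(s3, in1) must be 1, so at least one of s3, in1 is 0.
Enumerating the 16 input combinations, 14 give s4 = 1 and 2 give s4 = 0.

14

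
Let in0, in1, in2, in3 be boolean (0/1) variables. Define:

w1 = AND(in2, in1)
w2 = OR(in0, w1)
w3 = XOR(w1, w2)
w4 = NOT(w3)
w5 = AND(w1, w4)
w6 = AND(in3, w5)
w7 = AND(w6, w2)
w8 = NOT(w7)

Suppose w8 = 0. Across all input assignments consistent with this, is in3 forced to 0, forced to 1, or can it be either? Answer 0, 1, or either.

1

w8 = NOT(w7) must be 0, so w7 = 1.
w7 = AND(w6, w2) must be 1, so both w6 = 1 and w2 = 1.
w6 = AND(in3, w5) must be 1, so both in3 = 1 and w5 = 1.
Every assignment with w8 = 0 has in3 = 1; there are 2 such assignment(s).
  in0=0, in1=1, in2=1, in3=1
  in0=1, in1=1, in2=1, in3=1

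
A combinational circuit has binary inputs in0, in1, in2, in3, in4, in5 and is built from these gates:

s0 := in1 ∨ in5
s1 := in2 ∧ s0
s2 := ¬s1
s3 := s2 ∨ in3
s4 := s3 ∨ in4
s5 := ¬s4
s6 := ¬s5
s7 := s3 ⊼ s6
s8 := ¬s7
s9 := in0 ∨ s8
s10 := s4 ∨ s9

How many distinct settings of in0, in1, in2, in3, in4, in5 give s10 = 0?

s10 = s4 ∨ s9 must be 0, so both s4 = 0 and s9 = 0.
s4 = s3 ∨ in4 must be 0, so both s3 = 0 and in4 = 0.
Satisfying assignments:
  in0=0, in1=0, in2=1, in3=0, in4=0, in5=1
  in0=0, in1=1, in2=1, in3=0, in4=0, in5=0
  in0=0, in1=1, in2=1, in3=0, in4=0, in5=1

3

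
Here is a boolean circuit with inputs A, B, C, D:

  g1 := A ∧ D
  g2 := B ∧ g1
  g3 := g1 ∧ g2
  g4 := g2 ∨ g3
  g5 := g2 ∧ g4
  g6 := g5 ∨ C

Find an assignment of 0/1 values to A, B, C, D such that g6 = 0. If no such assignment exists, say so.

g6 = g5 ∨ C must be 0, so both g5 = 0 and C = 0.
Check with A=0, B=1, C=0, D=1:
g1 = A ∧ D = 0 ∧ 1 = 0
g2 = B ∧ g1 = 1 ∧ 0 = 0
g3 = g1 ∧ g2 = 0 ∧ 0 = 0
g4 = g2 ∨ g3 = 0 ∨ 0 = 0
g5 = g2 ∧ g4 = 0 ∧ 0 = 0
g6 = g5 ∨ C = 0 ∨ 0 = 0
So g6 = 0 as required.

A=0, B=1, C=0, D=1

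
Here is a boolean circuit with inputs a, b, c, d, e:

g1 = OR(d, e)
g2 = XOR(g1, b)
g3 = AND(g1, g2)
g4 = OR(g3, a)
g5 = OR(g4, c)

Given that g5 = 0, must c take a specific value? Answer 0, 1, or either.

g5 = OR(g4, c) must be 0, so both g4 = 0 and c = 0.
g4 = OR(g3, a) must be 0, so both g3 = 0 and a = 0.
Every assignment with g5 = 0 has c = 0; there are 5 such assignment(s).

0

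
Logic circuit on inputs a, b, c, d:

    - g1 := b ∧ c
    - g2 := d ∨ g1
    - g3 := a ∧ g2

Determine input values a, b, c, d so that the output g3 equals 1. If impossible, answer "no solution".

Check with a=1 b=1 c=0 d=1:
g1 = b ∧ c = 1 ∧ 0 = 0
g2 = d ∨ g1 = 1 ∨ 0 = 1
g3 = a ∧ g2 = 1 ∧ 1 = 1
So g3 = 1 as required.

a=1 b=1 c=0 d=1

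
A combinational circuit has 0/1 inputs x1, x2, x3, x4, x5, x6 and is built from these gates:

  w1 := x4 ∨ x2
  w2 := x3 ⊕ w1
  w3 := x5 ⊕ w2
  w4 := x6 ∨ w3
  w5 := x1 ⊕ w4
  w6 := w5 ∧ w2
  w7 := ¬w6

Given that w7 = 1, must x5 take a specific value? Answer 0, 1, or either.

either

Both values of x5 occur among assignments with w7 = 1:
  x5=0: x1=0, x2=0, x3=0, x4=0, x5=0, x6=0
  x5=1: x1=0, x2=0, x3=0, x4=0, x5=1, x6=0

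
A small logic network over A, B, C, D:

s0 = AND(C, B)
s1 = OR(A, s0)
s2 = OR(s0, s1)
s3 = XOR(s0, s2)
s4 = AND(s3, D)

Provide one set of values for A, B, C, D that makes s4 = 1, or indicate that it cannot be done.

A=1, B=0, C=1, D=1

Check with A=1, B=0, C=1, D=1:
s0 = AND(C, B) = AND(1, 0) = 0
s1 = OR(A, s0) = OR(1, 0) = 1
s2 = OR(s0, s1) = OR(0, 1) = 1
s3 = XOR(s0, s2) = XOR(0, 1) = 1
s4 = AND(s3, D) = AND(1, 1) = 1
So s4 = 1 as required.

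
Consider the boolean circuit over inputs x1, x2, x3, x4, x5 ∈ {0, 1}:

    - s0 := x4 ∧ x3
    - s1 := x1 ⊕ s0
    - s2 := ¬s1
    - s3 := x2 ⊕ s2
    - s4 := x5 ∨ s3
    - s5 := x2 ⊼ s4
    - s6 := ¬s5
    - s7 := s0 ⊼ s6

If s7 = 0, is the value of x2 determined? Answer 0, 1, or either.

s7 = s0 ⊼ s6 must be 0, so both s0 = 1 and s6 = 1.
s0 = x4 ∧ x3 must be 1, so both x4 = 1 and x3 = 1.
s6 = ¬s5 must be 1, so s5 = 0.
Every assignment with s7 = 0 has x2 = 1; there are 3 such assignment(s).
  x1=0, x2=1, x3=1, x4=1, x5=0
  x1=0, x2=1, x3=1, x4=1, x5=1
  x1=1, x2=1, x3=1, x4=1, x5=1

1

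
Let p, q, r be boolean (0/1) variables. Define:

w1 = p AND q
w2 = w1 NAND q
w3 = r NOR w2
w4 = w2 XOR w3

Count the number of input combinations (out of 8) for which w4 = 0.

w4 = w2 XOR w3 must be 0, so w2 and w3 are equal.
Enumerating the 8 input combinations, 1 give w4 = 0 and 7 give w4 = 1.

1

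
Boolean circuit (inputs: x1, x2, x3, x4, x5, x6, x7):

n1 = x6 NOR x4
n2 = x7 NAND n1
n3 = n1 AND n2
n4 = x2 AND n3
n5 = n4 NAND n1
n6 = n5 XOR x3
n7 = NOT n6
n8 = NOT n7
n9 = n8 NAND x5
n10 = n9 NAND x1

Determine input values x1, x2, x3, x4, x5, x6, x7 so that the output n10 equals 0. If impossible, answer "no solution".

x1=1, x2=1, x3=1, x4=1, x5=1, x6=0, x7=1

Check with x1=1, x2=1, x3=1, x4=1, x5=1, x6=0, x7=1:
n1 = x6 NOR x4 = 0 NOR 1 = 0
n2 = x7 NAND n1 = 1 NAND 0 = 1
n3 = n1 AND n2 = 0 AND 1 = 0
n4 = x2 AND n3 = 1 AND 0 = 0
n5 = n4 NAND n1 = 0 NAND 0 = 1
n6 = n5 XOR x3 = 1 XOR 1 = 0
n7 = NOT n6 = NOT 0 = 1
n8 = NOT n7 = NOT 1 = 0
n9 = n8 NAND x5 = 0 NAND 1 = 1
n10 = n9 NAND x1 = 1 NAND 1 = 0
So n10 = 0 as required.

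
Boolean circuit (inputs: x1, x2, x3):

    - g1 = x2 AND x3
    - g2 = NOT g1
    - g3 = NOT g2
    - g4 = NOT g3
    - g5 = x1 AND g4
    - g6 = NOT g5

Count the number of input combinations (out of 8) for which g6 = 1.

5

g6 = NOT g5 must be 1, so g5 = 0.
g5 = x1 AND g4 must be 0, so at least one of x1, g4 is 0.
Satisfying assignments:
  x1=0, x2=0, x3=0
  x1=0, x2=0, x3=1
  x1=0, x2=1, x3=0
  x1=0, x2=1, x3=1
  x1=1, x2=1, x3=1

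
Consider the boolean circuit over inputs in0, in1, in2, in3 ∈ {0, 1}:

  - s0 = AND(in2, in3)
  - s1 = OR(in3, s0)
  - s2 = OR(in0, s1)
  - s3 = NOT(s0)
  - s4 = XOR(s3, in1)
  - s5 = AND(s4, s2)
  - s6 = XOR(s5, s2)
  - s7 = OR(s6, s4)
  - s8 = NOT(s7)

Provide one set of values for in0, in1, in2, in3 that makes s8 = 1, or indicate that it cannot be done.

s8 = NOT(s7) must be 1, so s7 = 0.
s7 = OR(s6, s4) must be 0, so both s6 = 0 and s4 = 0.
s6 = XOR(s5, s2) must be 0, so s5 and s2 are equal.
Check with in0=0, in1=1, in2=0, in3=0:
s0 = AND(in2, in3) = AND(0, 0) = 0
s1 = OR(in3, s0) = OR(0, 0) = 0
s2 = OR(in0, s1) = OR(0, 0) = 0
s3 = NOT(s0) = NOT 0 = 1
s4 = XOR(s3, in1) = XOR(1, 1) = 0
s5 = AND(s4, s2) = AND(0, 0) = 0
s6 = XOR(s5, s2) = XOR(0, 0) = 0
s7 = OR(s6, s4) = OR(0, 0) = 0
s8 = NOT(s7) = NOT 0 = 1
So s8 = 1 as required.

in0=0, in1=1, in2=0, in3=0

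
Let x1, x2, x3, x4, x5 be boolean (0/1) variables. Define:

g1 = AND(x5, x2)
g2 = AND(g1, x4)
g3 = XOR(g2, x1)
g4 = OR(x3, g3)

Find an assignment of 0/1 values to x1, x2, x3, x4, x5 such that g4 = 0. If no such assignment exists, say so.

g4 = OR(x3, g3) must be 0, so both x3 = 0 and g3 = 0.
g3 = XOR(g2, x1) must be 0, so g2 and x1 are equal.
Check with x1=1, x2=1, x3=0, x4=1, x5=1:
g1 = AND(x5, x2) = AND(1, 1) = 1
g2 = AND(g1, x4) = AND(1, 1) = 1
g3 = XOR(g2, x1) = XOR(1, 1) = 0
g4 = OR(x3, g3) = OR(0, 0) = 0
So g4 = 0 as required.

x1=1, x2=1, x3=0, x4=1, x5=1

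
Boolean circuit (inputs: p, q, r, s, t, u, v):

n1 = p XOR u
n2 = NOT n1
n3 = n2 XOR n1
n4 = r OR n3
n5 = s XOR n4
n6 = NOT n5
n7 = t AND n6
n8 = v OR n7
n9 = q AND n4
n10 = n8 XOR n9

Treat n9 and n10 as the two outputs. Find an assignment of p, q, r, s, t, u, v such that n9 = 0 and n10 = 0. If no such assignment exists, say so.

p=1, q=0, r=1, s=0, t=0, u=0, v=0

Check with p=1, q=0, r=1, s=0, t=0, u=0, v=0:
n1 = p XOR u = 1 XOR 0 = 1
n2 = NOT n1 = NOT 1 = 0
n3 = n2 XOR n1 = 0 XOR 1 = 1
n4 = r OR n3 = 1 OR 1 = 1
n5 = s XOR n4 = 0 XOR 1 = 1
n6 = NOT n5 = NOT 1 = 0
n7 = t AND n6 = 0 AND 0 = 0
n8 = v OR n7 = 0 OR 0 = 0
n9 = q AND n4 = 0 AND 1 = 0
n10 = n8 XOR n9 = 0 XOR 0 = 0
So n9 = 0 and n10 = 0.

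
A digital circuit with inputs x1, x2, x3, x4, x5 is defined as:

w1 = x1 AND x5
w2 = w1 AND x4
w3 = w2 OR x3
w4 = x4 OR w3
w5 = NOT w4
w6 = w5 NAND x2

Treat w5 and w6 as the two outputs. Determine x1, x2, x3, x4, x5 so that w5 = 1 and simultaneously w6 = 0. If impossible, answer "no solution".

x1=0, x2=1, x3=0, x4=0, x5=0

Check with x1=0, x2=1, x3=0, x4=0, x5=0:
w1 = x1 AND x5 = 0 AND 0 = 0
w2 = w1 AND x4 = 0 AND 0 = 0
w3 = w2 OR x3 = 0 OR 0 = 0
w4 = x4 OR w3 = 0 OR 0 = 0
w5 = NOT w4 = NOT 0 = 1
w6 = w5 NAND x2 = 1 NAND 1 = 0
So w5 = 1 and w6 = 0.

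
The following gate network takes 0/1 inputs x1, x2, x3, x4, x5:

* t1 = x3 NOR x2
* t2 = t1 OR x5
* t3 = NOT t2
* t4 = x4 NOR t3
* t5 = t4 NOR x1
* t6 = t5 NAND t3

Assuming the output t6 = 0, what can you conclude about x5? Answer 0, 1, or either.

0

t6 = t5 NAND t3 must be 0, so both t5 = 1 and t3 = 1.
t5 = t4 NOR x1 must be 1, so both t4 = 0 and x1 = 0.
t3 = NOT t2 must be 1, so t2 = 0.
Every assignment with t6 = 0 has x5 = 0; there are 6 such assignment(s).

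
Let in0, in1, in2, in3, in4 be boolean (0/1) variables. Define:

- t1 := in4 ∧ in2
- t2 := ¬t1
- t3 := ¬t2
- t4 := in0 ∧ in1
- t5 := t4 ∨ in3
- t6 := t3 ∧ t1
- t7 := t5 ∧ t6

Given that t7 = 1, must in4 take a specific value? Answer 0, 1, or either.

t7 = t5 ∧ t6 must be 1, so both t5 = 1 and t6 = 1.
Every assignment with t7 = 1 has in4 = 1; there are 5 such assignment(s).

1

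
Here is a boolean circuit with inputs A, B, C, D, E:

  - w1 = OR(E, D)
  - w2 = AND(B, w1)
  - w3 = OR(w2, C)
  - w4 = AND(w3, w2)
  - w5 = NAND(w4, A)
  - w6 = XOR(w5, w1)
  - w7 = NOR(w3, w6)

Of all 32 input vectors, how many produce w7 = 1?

w7 = NOR(w3, w6) must be 1, so both w3 = 0 and w6 = 0.
w3 = OR(w2, C) must be 0, so both w2 = 0 and C = 0.
Satisfying assignments:
  A=0, B=0, C=0, D=0, E=1
  A=0, B=0, C=0, D=1, E=0
  A=0, B=0, C=0, D=1, E=1
  A=1, B=0, C=0, D=0, E=1
  A=1, B=0, C=0, D=1, E=0
  A=1, B=0, C=0, D=1, E=1

6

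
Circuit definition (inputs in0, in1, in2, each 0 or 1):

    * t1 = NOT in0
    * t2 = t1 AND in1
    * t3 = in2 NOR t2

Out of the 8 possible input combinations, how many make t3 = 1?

3

t3 = in2 NOR t2 must be 1, so both in2 = 0 and t2 = 0.
t2 = t1 AND in1 must be 0, so at least one of t1, in1 is 0.
Satisfying assignments:
  in0=0, in1=0, in2=0
  in0=1, in1=0, in2=0
  in0=1, in1=1, in2=0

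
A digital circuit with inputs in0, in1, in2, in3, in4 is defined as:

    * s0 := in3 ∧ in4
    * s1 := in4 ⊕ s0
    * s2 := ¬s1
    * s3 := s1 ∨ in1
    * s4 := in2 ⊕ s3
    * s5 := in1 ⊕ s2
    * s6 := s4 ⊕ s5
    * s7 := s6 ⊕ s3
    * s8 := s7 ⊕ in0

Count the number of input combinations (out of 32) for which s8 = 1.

16

s8 = s7 ⊕ in0 must be 1, so s7 and in0 differ.
Enumerating the 32 input combinations, 16 give s8 = 1 and 16 give s8 = 0.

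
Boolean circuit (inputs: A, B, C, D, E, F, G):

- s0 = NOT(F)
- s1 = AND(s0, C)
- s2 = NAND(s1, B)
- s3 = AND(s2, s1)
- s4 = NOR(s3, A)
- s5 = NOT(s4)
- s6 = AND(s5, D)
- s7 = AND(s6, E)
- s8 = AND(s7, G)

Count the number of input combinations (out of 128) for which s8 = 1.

s8 = AND(s7, G) must be 1, so both s7 = 1 and G = 1.
s7 = AND(s6, E) must be 1, so both s6 = 1 and E = 1.
Enumerating the 128 input combinations, 9 give s8 = 1 and 119 give s8 = 0.

9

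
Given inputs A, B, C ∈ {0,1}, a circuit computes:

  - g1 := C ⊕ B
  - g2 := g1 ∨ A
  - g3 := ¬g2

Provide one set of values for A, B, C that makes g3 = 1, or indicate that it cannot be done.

A=0, B=1, C=1

g3 = ¬g2 must be 1, so g2 = 0.
g2 = g1 ∨ A must be 0, so both g1 = 0 and A = 0.
g1 = C ⊕ B must be 0, so C and B are equal.
Check with A=0, B=1, C=1:
g1 = C ⊕ B = 1 ⊕ 1 = 0
g2 = g1 ∨ A = 0 ∨ 0 = 0
g3 = ¬g2 = ¬0 = 1
So g3 = 1 as required.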